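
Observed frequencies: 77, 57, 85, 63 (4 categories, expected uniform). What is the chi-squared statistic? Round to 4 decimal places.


chi2 = sum((O-E)^2/E), E = total/4
total = 282, E = 282/4 = 70.5
(77 - 70.5)^2 / 70.5 = 42.25 / 70.5 = 169/282 ≈ 0.599291
(57 - 70.5)^2 / 70.5 = 182.25 / 70.5 = 243/94 ≈ 2.585106
(85 - 70.5)^2 / 70.5 = 210.25 / 70.5 = 841/282 ≈ 2.982270
(63 - 70.5)^2 / 70.5 = 56.25 / 70.5 = 75/94 ≈ 0.797872
chi2 = 982/141 ≈ 6.964539

6.9645


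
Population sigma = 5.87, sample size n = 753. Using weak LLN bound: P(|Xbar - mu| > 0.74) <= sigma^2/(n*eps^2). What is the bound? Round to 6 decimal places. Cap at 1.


bound = min(1, sigma^2/(n*eps^2))
sigma^2 = 5.87^2 = 34.4569
n*eps^2 = 753 * 0.74^2 = 753 * 0.5476 = 412.3428
sigma^2/(n*eps^2) = 34.4569 / 412.3428 ≈ 0.08356372

0.083564


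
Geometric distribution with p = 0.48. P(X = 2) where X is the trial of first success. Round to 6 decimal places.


P = (1-p)^(k-1) * p
(1-p)^(k-1) = 0.52^1 = 0.52
P = 0.52 * 0.48 = 0.2496

0.249600


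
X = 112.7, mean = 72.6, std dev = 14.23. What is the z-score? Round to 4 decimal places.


z = (X - mu) / sigma
X - mu = 112.7 - 72.6 = 40.1
z = 40.1 / 14.23 = 4010/1423 ≈ 2.817990

2.8180


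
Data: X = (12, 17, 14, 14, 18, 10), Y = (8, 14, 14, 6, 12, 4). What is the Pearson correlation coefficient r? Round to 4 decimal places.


r = sum((xi-xbar)(yi-ybar)) / sqrt(sum((xi-xbar)^2) * sum((yi-ybar)^2))
n = 6, xbar = 85/6 ≈ 14.166667, ybar = 58/6 = 29/3 ≈ 9.666667
Sxy = sum((xi-xbar)(yi-ybar)) = 145/3 ≈ 48.333333
Sxx = sum((xi-xbar)^2) = 269/6 ≈ 44.833333
Syy = sum((yi-ybar)^2) = 274/3 ≈ 91.333333
sqrt(Sxx*Syy) ≈ 63.990451
r = Sxy / sqrt(Sxx*Syy) = 48.333333 / 63.990451 ≈ 0.755321

0.7553


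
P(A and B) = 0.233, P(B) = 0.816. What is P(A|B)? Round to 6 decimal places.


P(A|B) = P(A and B) / P(B) = 0.233 / 0.816 = 233/816 ≈ 0.28553922

0.285539


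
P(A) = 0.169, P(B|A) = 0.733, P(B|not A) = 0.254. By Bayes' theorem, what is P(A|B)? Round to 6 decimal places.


P(A|B) = P(B|A)*P(A) / P(B), P(B) = P(B|A)*P(A) + P(B|not A)*P(not A)
P(B|A)*P(A) = 0.733 * 0.169 = 0.123877
P(B|not A)*P(not A) = 0.254 * 0.831 = 0.211074
P(B) = 0.123877 + 0.211074 = 0.334951
P(A|B) = 0.123877 / 0.334951 ≈ 0.36983618

0.369836


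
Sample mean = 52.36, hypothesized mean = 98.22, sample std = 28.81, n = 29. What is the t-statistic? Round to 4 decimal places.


t = (xbar - mu0) / (s/sqrt(n))
xbar - mu0 = 52.36 - 98.22 = -45.86
sqrt(29) ≈ 5.38516481
s/sqrt(n) = 28.81 / 5.38516481 ≈ 5.34988269
t = -45.86 / 5.34988269 ≈ -8.572151

-8.5722


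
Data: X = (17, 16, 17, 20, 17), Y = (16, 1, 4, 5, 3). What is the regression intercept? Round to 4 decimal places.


a = ybar - b*xbar, where b = sum((xi-xbar)(yi-ybar)) / sum((xi-xbar)^2)
n = 5, xbar = 87/5 = 17.4, ybar = 29/5 = 5.8
Sxy = sum((xi-xbar)(yi-ybar)) = 2.4
Sxx = sum((xi-xbar)^2) = 9.2
b = Sxy / Sxx = 6/23 ≈ 0.260870
a = 5.8 - 0.260870 * 17.4 = 29/23 ≈ 1.260870

1.2609


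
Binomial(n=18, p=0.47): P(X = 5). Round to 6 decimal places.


P = C(n,k) * p^k * (1-p)^(n-k)
C(18,5) = 8568
p^k = 0.47^5 ≈ 0.02293450
(1-p)^(n-k) = 0.53^13 ≈ 0.0002603672
P = 8568 * 0.02293450 * 0.0002603672 ≈ 0.051163

0.051163


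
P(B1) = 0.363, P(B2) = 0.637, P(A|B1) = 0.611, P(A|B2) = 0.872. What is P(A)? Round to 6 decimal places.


P(A) = P(A|B1)*P(B1) + P(A|B2)*P(B2)
P(A|B1)*P(B1) = 0.611 * 0.363 = 0.221793
P(A|B2)*P(B2) = 0.872 * 0.637 = 0.555464
P(A) = 0.221793 + 0.555464 = 0.777257

0.777257


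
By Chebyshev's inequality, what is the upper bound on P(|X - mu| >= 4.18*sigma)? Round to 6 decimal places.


P <= 1/k^2
k^2 = 4.18^2 = 17.4724
1/k^2 = 1 / 17.4724 ≈ 0.05723312

0.057233


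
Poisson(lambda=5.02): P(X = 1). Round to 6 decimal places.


P = e^(-lam) * lam^k / k!
e^(-5.02) ≈ 0.006604527
lam^k = 5.02^1 = 5.02
k! = 1! = 1
P = 0.006604527 * 5.02 / 1 ≈ 0.033155

0.033155


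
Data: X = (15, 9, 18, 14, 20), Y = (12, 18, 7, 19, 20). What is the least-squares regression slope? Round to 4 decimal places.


b = sum((xi-xbar)(yi-ybar)) / sum((xi-xbar)^2)
n = 5, xbar = 76/5 = 15.2, ybar = 76/5 = 15.2
Sxy = sum((xi-xbar)(yi-ybar)) = -21.2
Sxx = sum((xi-xbar)^2) = 70.8
b = Sxy / Sxx = -53/177 ≈ -0.299435

-0.2994


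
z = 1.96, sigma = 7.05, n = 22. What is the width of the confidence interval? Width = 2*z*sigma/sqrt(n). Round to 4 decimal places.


width = 2*z*sigma/sqrt(n)
2*z*sigma = 2 * 1.96 * 7.05 = 27.636
sqrt(22) ≈ 4.690416
width = 27.636 / 4.690416 ≈ 5.892015

5.8920


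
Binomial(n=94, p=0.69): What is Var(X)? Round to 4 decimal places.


Var = n*p*(1-p) = 94 * 0.69 * 0.31 = 20.1066

20.1066


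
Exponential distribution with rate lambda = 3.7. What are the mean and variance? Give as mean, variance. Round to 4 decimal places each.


mean = 1/lam, var = 1/lam^2
mean = 1 / 3.7 = 10/37 ≈ 0.270270
lam^2 = 3.7^2 = 13.69
var = 1 / 13.69 = 100/1369 ≈ 0.073046

0.2703, 0.0730


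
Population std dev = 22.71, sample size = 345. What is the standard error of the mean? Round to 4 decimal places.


SE = sigma / sqrt(n)
sqrt(345) ≈ 18.574176
SE = 22.71 / 18.574176 ≈ 1.222665

1.2227


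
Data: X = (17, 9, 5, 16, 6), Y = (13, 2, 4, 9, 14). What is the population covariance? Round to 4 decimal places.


Cov = (1/n)*sum((xi-xbar)(yi-ybar))
n = 5, xbar = 53/5 = 10.6, ybar = 42/5 = 8.4
sum((xi-xbar)(yi-ybar)) = 41.8
Cov = 41.8 / 5 = 8.36

8.3600


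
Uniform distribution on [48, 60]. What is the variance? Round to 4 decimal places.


Var = (b-a)^2 / 12
(b-a)^2 = (60 - 48)^2 = 144
Var = 144/12 = 12

12.0000


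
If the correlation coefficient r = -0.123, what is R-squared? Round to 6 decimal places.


R^2 = r^2 = (-0.123)^2 = 0.015129

0.015129


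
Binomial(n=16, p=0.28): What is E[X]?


E[X] = n*p = 16 * 0.28 = 4.48

4.48


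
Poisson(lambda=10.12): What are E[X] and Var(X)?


E[X] = Var(X) = lambda = 10.12

10.12, 10.12


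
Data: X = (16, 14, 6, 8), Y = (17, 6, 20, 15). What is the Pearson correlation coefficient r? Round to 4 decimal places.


r = sum((xi-xbar)(yi-ybar)) / sqrt(sum((xi-xbar)^2) * sum((yi-ybar)^2))
n = 4, xbar = 44/4 = 11, ybar = 58/4 = 14.5
Sxy = sum((xi-xbar)(yi-ybar)) = -42
Sxx = sum((xi-xbar)^2) = 68
Syy = sum((yi-ybar)^2) = 109
sqrt(Sxx*Syy) ≈ 86.092973
r = Sxy / sqrt(Sxx*Syy) = -42 / 86.092973 ≈ -0.487845

-0.4878


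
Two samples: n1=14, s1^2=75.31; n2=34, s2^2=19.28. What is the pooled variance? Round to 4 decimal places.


sp^2 = ((n1-1)*s1^2 + (n2-1)*s2^2)/(n1+n2-2)
(n1-1)*s1^2 = 13 * 75.31 = 979.03
(n2-1)*s2^2 = 33 * 19.28 = 636.24
numerator = 979.03 + 636.24 = 1615.27
n1+n2-2 = 46
sp^2 = 1615.27 / 46 = 161527/4600 ≈ 35.114565

35.1146


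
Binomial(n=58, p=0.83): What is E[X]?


E[X] = n*p = 58 * 0.83 = 48.14

48.14


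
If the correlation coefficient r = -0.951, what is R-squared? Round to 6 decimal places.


R^2 = r^2 = (-0.951)^2 = 0.904401

0.904401


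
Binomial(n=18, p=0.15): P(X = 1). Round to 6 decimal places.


P = C(n,k) * p^k * (1-p)^(n-k)
C(18,1) = 18
p^k = 0.15^1 = 0.15
(1-p)^(n-k) = 0.85^17 ≈ 0.06311342
P = 18 * 0.15 * 0.06311342 ≈ 0.170406

0.170406


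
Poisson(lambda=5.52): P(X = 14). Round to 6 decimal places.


P = e^(-lam) * lam^k / k!
e^(-5.52) ≈ 0.004005848
lam^k = 5.52^14 ≈ 24386366035.669955
k! = 14! = 87178291200
P = 0.004005848 * 24386366035.669955 / 87178291200 ≈ 0.001121

0.001121


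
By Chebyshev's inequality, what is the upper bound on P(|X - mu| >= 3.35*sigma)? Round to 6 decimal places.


P <= 1/k^2
k^2 = 3.35^2 = 11.2225
1/k^2 = 1 / 11.2225 = 400/4489 ≈ 0.08910671

0.089107


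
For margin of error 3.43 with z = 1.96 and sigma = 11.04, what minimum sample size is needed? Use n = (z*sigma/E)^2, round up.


z*sigma/E = 1.96 * 11.04 / 3.43 = 1104/175 ≈ 6.308571
(z*sigma/E)^2 ≈ 39.798073
round up: n = 40

40


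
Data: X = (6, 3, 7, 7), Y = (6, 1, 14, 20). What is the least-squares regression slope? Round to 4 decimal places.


b = sum((xi-xbar)(yi-ybar)) / sum((xi-xbar)^2)
n = 4, xbar = 23/4 = 5.75, ybar = 41/4 = 10.25
Sxy = sum((xi-xbar)(yi-ybar)) = 41.25
Sxx = sum((xi-xbar)^2) = 10.75
b = Sxy / Sxx = 165/43 ≈ 3.837209

3.8372


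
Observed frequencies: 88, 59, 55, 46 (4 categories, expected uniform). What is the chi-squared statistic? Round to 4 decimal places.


chi2 = sum((O-E)^2/E), E = total/4
total = 248, E = 248/4 = 62
(88 - 62)^2 / 62 = 676 / 62 = 338/31 ≈ 10.903226
(59 - 62)^2 / 62 = 9 / 62 = 9/62 ≈ 0.145161
(55 - 62)^2 / 62 = 49 / 62 = 49/62 ≈ 0.790323
(46 - 62)^2 / 62 = 256 / 62 = 128/31 ≈ 4.129032
chi2 = 495/31 ≈ 15.967742

15.9677


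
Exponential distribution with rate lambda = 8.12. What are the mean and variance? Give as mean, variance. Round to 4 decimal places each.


mean = 1/lam, var = 1/lam^2
mean = 1 / 8.12 = 25/203 ≈ 0.123153
lam^2 = 8.12^2 = 65.9344
var = 1 / 65.9344 ≈ 0.015167

0.1232, 0.0152


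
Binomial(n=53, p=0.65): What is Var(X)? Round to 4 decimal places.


Var = n*p*(1-p) = 53 * 0.65 * 0.35 = 12.0575

12.0575


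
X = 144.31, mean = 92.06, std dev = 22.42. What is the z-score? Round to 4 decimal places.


z = (X - mu) / sigma
X - mu = 144.31 - 92.06 = 52.25
z = 52.25 / 22.42 = 275/118 ≈ 2.330508

2.3305


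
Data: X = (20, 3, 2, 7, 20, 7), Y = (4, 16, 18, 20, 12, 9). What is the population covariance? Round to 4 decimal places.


Cov = (1/n)*sum((xi-xbar)(yi-ybar))
n = 6, xbar = 59/6 ≈ 9.833333, ybar = 79/6 ≈ 13.166667
sum((xi-xbar)(yi-ybar)) = -1019/6 ≈ -169.833333
Cov = -169.833333 / 6 = -1019/36 ≈ -28.305556

-28.3056


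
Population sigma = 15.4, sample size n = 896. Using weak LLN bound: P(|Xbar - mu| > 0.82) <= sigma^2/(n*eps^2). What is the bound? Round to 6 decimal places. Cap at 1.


bound = min(1, sigma^2/(n*eps^2))
sigma^2 = 15.4^2 = 237.16
n*eps^2 = 896 * 0.82^2 = 896 * 0.6724 = 602.4704
sigma^2/(n*eps^2) = 237.16 / 602.4704 ≈ 0.39364590

0.393646


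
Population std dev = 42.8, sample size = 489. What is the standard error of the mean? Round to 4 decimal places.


SE = sigma / sqrt(n)
sqrt(489) ≈ 22.113344
SE = 42.8 / 22.113344 ≈ 1.935483

1.9355


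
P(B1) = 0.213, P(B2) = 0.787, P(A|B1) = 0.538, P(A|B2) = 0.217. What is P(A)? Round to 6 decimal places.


P(A) = P(A|B1)*P(B1) + P(A|B2)*P(B2)
P(A|B1)*P(B1) = 0.538 * 0.213 = 0.114594
P(A|B2)*P(B2) = 0.217 * 0.787 = 0.170779
P(A) = 0.114594 + 0.170779 = 0.285373

0.285373


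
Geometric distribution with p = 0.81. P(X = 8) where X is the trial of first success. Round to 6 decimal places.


P = (1-p)^(k-1) * p
(1-p)^(k-1) = 0.19^7 ≈ 0.000008938717
P = 0.000008938717 * 0.81 ≈ 0.000007240361

0.000007


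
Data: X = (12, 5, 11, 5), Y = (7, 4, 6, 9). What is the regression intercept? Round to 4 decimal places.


a = ybar - b*xbar, where b = sum((xi-xbar)(yi-ybar)) / sum((xi-xbar)^2)
n = 4, xbar = 33/4 = 8.25, ybar = 26/4 = 6.5
Sxy = sum((xi-xbar)(yi-ybar)) = 0.5
Sxx = sum((xi-xbar)^2) = 42.75
b = Sxy / Sxx = 2/171 ≈ 0.011696
a = 6.5 - 0.011696 * 8.25 = 365/57 ≈ 6.403509

6.4035


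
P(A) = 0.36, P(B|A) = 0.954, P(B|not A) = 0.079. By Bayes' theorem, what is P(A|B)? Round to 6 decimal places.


P(A|B) = P(B|A)*P(A) / P(B), P(B) = P(B|A)*P(A) + P(B|not A)*P(not A)
P(B|A)*P(A) = 0.954 * 0.36 = 0.34344
P(B|not A)*P(not A) = 0.079 * 0.64 = 0.05056
P(B) = 0.34344 + 0.05056 = 0.394
P(A|B) = 0.34344 / 0.394 = 4293/4925 ≈ 0.87167513

0.871675


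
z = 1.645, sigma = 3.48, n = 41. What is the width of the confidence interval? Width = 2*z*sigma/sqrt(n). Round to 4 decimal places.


width = 2*z*sigma/sqrt(n)
2*z*sigma = 2 * 1.645 * 3.48 = 11.4492
sqrt(41) ≈ 6.403124
width = 11.4492 / 6.403124 ≈ 1.788065

1.7881


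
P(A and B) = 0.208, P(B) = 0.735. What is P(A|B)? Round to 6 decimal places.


P(A|B) = P(A and B) / P(B) = 0.208 / 0.735 = 208/735 ≈ 0.28299320

0.282993


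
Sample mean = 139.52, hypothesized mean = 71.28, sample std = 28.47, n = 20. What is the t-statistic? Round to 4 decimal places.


t = (xbar - mu0) / (s/sqrt(n))
xbar - mu0 = 139.52 - 71.28 = 68.24
sqrt(20) ≈ 4.47213595
s/sqrt(n) = 28.47 / 4.47213595 ≈ 6.36608553
t = 68.24 / 6.36608553 ≈ 10.719303

10.7193


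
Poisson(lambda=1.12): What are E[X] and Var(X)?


E[X] = Var(X) = lambda = 1.12

1.12, 1.12


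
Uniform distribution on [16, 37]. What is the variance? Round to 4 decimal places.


Var = (b-a)^2 / 12
(b-a)^2 = (37 - 16)^2 = 441
Var = 441/12 = 36.75

36.7500


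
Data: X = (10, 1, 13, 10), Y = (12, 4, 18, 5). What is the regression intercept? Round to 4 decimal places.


a = ybar - b*xbar, where b = sum((xi-xbar)(yi-ybar)) / sum((xi-xbar)^2)
n = 4, xbar = 34/4 = 8.5, ybar = 39/4 = 9.75
Sxy = sum((xi-xbar)(yi-ybar)) = 76.5
Sxx = sum((xi-xbar)^2) = 81
b = Sxy / Sxx = 17/18 ≈ 0.944444
a = 9.75 - 0.944444 * 8.5 = 31/18 ≈ 1.722222

1.7222


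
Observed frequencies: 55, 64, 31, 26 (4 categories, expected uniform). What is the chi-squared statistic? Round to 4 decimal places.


chi2 = sum((O-E)^2/E), E = total/4
total = 176, E = 176/4 = 44
(55 - 44)^2 / 44 = 121 / 44 = 2.75
(64 - 44)^2 / 44 = 400 / 44 = 100/11 ≈ 9.090909
(31 - 44)^2 / 44 = 169 / 44 = 169/44 ≈ 3.840909
(26 - 44)^2 / 44 = 324 / 44 = 81/11 ≈ 7.363636
chi2 = 507/22 ≈ 23.045455

23.0455


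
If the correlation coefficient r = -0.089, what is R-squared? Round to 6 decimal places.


R^2 = r^2 = (-0.089)^2 = 0.007921

0.007921


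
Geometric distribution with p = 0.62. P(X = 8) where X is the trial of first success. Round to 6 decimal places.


P = (1-p)^(k-1) * p
(1-p)^(k-1) = 0.38^7 ≈ 0.001144156
P = 0.001144156 * 0.62 ≈ 0.0007093766

0.000709


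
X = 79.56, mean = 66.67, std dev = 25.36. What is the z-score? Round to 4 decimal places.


z = (X - mu) / sigma
X - mu = 79.56 - 66.67 = 12.89
z = 12.89 / 25.36 = 1289/2536 ≈ 0.508281

0.5083


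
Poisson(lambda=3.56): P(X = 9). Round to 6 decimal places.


P = e^(-lam) * lam^k / k!
e^(-3.56) ≈ 0.02843882
lam^k = 3.56^9 ≈ 91843.829093
k! = 9! = 362880
P = 0.02843882 * 91843.829093 / 362880 ≈ 0.007198

0.007198


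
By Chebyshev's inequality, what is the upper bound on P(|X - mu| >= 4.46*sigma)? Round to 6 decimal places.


P <= 1/k^2
k^2 = 4.46^2 = 19.8916
1/k^2 = 1 / 19.8916 ≈ 0.05027248

0.050272


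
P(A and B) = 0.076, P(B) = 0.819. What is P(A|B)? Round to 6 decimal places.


P(A|B) = P(A and B) / P(B) = 0.076 / 0.819 = 76/819 ≈ 0.09279609

0.092796


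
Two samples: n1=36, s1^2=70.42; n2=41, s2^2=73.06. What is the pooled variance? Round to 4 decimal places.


sp^2 = ((n1-1)*s1^2 + (n2-1)*s2^2)/(n1+n2-2)
(n1-1)*s1^2 = 35 * 70.42 = 2464.7
(n2-1)*s2^2 = 40 * 73.06 = 2922.4
numerator = 2464.7 + 2922.4 = 5387.1
n1+n2-2 = 75
sp^2 = 5387.1 / 75 = 71.828

71.8280


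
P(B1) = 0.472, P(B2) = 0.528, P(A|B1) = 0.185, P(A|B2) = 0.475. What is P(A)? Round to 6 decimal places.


P(A) = P(A|B1)*P(B1) + P(A|B2)*P(B2)
P(A|B1)*P(B1) = 0.185 * 0.472 = 0.08732
P(A|B2)*P(B2) = 0.475 * 0.528 = 0.2508
P(A) = 0.08732 + 0.2508 = 0.33812

0.338120


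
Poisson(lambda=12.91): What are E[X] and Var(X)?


E[X] = Var(X) = lambda = 12.91

12.91, 12.91


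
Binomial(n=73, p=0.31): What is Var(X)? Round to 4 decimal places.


Var = n*p*(1-p) = 73 * 0.31 * 0.69 = 15.6147

15.6147


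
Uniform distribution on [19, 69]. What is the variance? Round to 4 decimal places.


Var = (b-a)^2 / 12
(b-a)^2 = (69 - 19)^2 = 2500
Var = 2500/12 ≈ 208.333333

208.3333


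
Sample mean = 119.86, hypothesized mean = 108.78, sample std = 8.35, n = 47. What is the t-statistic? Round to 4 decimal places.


t = (xbar - mu0) / (s/sqrt(n))
xbar - mu0 = 119.86 - 108.78 = 11.08
sqrt(47) ≈ 6.85565460
s/sqrt(n) = 8.35 / 6.85565460 ≈ 1.21797268
t = 11.08 / 1.21797268 ≈ 9.097084

9.0971


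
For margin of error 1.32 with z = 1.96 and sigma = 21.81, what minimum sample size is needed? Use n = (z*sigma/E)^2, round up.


z*sigma/E = 1.96 * 21.81 / 1.32 = 35623/1100 ≈ 32.384545
(z*sigma/E)^2 ≈ 1048.758784
round up: n = 1049

1049


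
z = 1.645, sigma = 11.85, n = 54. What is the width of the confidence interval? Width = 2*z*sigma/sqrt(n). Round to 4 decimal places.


width = 2*z*sigma/sqrt(n)
2*z*sigma = 2 * 1.645 * 11.85 = 38.9865
sqrt(54) ≈ 7.348469
width = 38.9865 / 7.348469 ≈ 5.305391

5.3054


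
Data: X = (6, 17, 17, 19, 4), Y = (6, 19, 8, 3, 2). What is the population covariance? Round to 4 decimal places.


Cov = (1/n)*sum((xi-xbar)(yi-ybar))
n = 5, xbar = 63/5 = 12.6, ybar = 38/5 = 7.6
sum((xi-xbar)(yi-ybar)) = 81.2
Cov = 81.2 / 5 = 16.24

16.2400


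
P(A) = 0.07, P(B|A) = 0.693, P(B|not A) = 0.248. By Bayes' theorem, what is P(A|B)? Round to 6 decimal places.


P(A|B) = P(B|A)*P(A) / P(B), P(B) = P(B|A)*P(A) + P(B|not A)*P(not A)
P(B|A)*P(A) = 0.693 * 0.07 = 0.04851
P(B|not A)*P(not A) = 0.248 * 0.93 = 0.23064
P(B) = 0.04851 + 0.23064 = 0.27915
P(A|B) = 0.04851 / 0.27915 = 1617/9305 ≈ 0.17377754

0.173778


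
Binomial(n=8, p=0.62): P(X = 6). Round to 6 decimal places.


P = C(n,k) * p^k * (1-p)^(n-k)
C(8,6) = 28
p^k = 0.62^6 ≈ 0.05680024
(1-p)^(n-k) = 0.38^2 = 0.1444
P = 28 * 0.05680024 * 0.1444 ≈ 0.229655

0.229655


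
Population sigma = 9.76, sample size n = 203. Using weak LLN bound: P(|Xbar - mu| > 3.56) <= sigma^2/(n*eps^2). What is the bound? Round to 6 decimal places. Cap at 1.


bound = min(1, sigma^2/(n*eps^2))
sigma^2 = 9.76^2 = 95.2576
n*eps^2 = 203 * 3.56^2 = 203 * 12.6736 = 2572.7408
sigma^2/(n*eps^2) = 95.2576 / 2572.7408 ≈ 0.03702573

0.037026


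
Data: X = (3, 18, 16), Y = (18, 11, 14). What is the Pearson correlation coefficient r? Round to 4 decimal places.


r = sum((xi-xbar)(yi-ybar)) / sqrt(sum((xi-xbar)^2) * sum((yi-ybar)^2))
n = 3, xbar = 37/3 ≈ 12.333333, ybar = 43/3 ≈ 14.333333
Sxy = sum((xi-xbar)(yi-ybar)) = -163/3 ≈ -54.333333
Sxx = sum((xi-xbar)^2) = 398/3 ≈ 132.666667
Syy = sum((yi-ybar)^2) = 74/3 ≈ 24.666667
sqrt(Sxx*Syy) ≈ 57.205283
r = Sxy / sqrt(Sxx*Syy) = -54.333333 / 57.205283 ≈ -0.949796

-0.9498


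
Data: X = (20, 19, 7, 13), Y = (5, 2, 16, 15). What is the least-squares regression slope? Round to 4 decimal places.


b = sum((xi-xbar)(yi-ybar)) / sum((xi-xbar)^2)
n = 4, xbar = 59/4 = 14.75, ybar = 38/4 = 9.5
Sxy = sum((xi-xbar)(yi-ybar)) = -115.5
Sxx = sum((xi-xbar)^2) = 108.75
b = Sxy / Sxx = -154/145 ≈ -1.062069

-1.0621


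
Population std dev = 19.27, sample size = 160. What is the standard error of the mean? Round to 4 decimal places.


SE = sigma / sqrt(n)
sqrt(160) ≈ 12.649111
SE = 19.27 / 12.649111 ≈ 1.523427

1.5234


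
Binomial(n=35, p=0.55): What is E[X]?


E[X] = n*p = 35 * 0.55 = 19.25

19.25


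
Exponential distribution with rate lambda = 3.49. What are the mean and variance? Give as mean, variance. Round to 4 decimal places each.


mean = 1/lam, var = 1/lam^2
mean = 1 / 3.49 = 100/349 ≈ 0.286533
lam^2 = 3.49^2 = 12.1801
var = 1 / 12.1801 ≈ 0.082101

0.2865, 0.0821


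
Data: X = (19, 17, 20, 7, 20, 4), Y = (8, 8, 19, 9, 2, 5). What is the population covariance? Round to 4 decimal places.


Cov = (1/n)*sum((xi-xbar)(yi-ybar))
n = 6, xbar = 87/6 = 14.5, ybar = 51/6 = 8.5
sum((xi-xbar)(yi-ybar)) = 51.5
Cov = 51.5 / 6 = 103/12 ≈ 8.583333

8.5833


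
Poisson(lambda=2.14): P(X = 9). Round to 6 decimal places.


P = e^(-lam) * lam^k / k!
e^(-2.14) ≈ 0.1176548
lam^k = 2.14^9 ≈ 941.291117
k! = 9! = 362880
P = 0.1176548 * 941.291117 / 362880 ≈ 0.000305

0.000305


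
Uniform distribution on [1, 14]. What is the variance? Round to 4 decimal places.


Var = (b-a)^2 / 12
(b-a)^2 = (14 - 1)^2 = 169
Var = 169/12 ≈ 14.083333

14.0833


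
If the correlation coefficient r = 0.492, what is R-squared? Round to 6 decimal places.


R^2 = r^2 = (0.492)^2 = 0.242064

0.242064


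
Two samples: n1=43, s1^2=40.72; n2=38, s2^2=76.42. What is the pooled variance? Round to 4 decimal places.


sp^2 = ((n1-1)*s1^2 + (n2-1)*s2^2)/(n1+n2-2)
(n1-1)*s1^2 = 42 * 40.72 = 1710.24
(n2-1)*s2^2 = 37 * 76.42 = 2827.54
numerator = 1710.24 + 2827.54 = 4537.78
n1+n2-2 = 79
sp^2 = 4537.78 / 79 = 226889/3950 ≈ 57.440253

57.4403


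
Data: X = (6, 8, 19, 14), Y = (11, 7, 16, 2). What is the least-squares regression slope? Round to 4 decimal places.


b = sum((xi-xbar)(yi-ybar)) / sum((xi-xbar)^2)
n = 4, xbar = 47/4 = 11.75, ybar = 36/4 = 9
Sxy = sum((xi-xbar)(yi-ybar)) = 31
Sxx = sum((xi-xbar)^2) = 104.75
b = Sxy / Sxx = 124/419 ≈ 0.295943

0.2959


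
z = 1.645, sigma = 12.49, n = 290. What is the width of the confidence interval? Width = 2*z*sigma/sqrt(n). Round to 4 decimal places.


width = 2*z*sigma/sqrt(n)
2*z*sigma = 2 * 1.645 * 12.49 = 41.0921
sqrt(290) ≈ 17.029386
width = 41.0921 / 17.029386 ≈ 2.413011

2.4130


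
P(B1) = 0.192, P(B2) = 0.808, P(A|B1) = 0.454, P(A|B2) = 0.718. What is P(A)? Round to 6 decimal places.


P(A) = P(A|B1)*P(B1) + P(A|B2)*P(B2)
P(A|B1)*P(B1) = 0.454 * 0.192 = 0.087168
P(A|B2)*P(B2) = 0.718 * 0.808 = 0.580144
P(A) = 0.087168 + 0.580144 = 0.667312

0.667312


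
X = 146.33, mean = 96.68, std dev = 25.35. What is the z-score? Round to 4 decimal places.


z = (X - mu) / sigma
X - mu = 146.33 - 96.68 = 49.65
z = 49.65 / 25.35 = 331/169 ≈ 1.958580

1.9586


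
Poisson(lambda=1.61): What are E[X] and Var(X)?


E[X] = Var(X) = lambda = 1.61

1.61, 1.61


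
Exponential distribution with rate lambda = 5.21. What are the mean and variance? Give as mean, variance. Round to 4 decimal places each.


mean = 1/lam, var = 1/lam^2
mean = 1 / 5.21 = 100/521 ≈ 0.191939
lam^2 = 5.21^2 = 27.1441
var = 1 / 27.1441 ≈ 0.036840

0.1919, 0.0368


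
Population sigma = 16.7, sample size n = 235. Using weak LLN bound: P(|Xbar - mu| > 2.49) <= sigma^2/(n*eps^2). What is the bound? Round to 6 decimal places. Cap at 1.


bound = min(1, sigma^2/(n*eps^2))
sigma^2 = 16.7^2 = 278.89
n*eps^2 = 235 * 2.49^2 = 235 * 6.2001 = 1457.0235
sigma^2/(n*eps^2) = 278.89 / 1457.0235 ≈ 0.19141078

0.191411


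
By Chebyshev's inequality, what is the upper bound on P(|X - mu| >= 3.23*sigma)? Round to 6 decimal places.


P <= 1/k^2
k^2 = 3.23^2 = 10.4329
1/k^2 = 1 / 10.4329 ≈ 0.09585063

0.095851


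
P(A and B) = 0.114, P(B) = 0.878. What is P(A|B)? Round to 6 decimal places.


P(A|B) = P(A and B) / P(B) = 0.114 / 0.878 = 57/439 ≈ 0.12984055

0.129841


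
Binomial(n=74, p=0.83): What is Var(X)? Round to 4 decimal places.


Var = n*p*(1-p) = 74 * 0.83 * 0.17 = 10.4414

10.4414


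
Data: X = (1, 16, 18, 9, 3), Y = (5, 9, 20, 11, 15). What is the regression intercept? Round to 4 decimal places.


a = ybar - b*xbar, where b = sum((xi-xbar)(yi-ybar)) / sum((xi-xbar)^2)
n = 5, xbar = 47/5 = 9.4, ybar = 60/5 = 12
Sxy = sum((xi-xbar)(yi-ybar)) = 89
Sxx = sum((xi-xbar)^2) = 229.2
b = Sxy / Sxx = 445/1146 ≈ 0.388307
a = 12 - 0.388307 * 9.4 = 9569/1146 ≈ 8.349913

8.3499


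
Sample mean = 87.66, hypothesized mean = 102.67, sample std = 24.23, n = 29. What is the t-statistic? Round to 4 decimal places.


t = (xbar - mu0) / (s/sqrt(n))
xbar - mu0 = 87.66 - 102.67 = -15.01
sqrt(29) ≈ 5.38516481
s/sqrt(n) = 24.23 / 5.38516481 ≈ 4.49939804
t = -15.01 / 4.49939804 ≈ -3.336002

-3.3360


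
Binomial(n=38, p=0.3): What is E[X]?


E[X] = n*p = 38 * 0.3 = 11.4

11.4


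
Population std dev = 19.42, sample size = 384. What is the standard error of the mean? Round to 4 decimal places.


SE = sigma / sqrt(n)
sqrt(384) ≈ 19.595918
SE = 19.42 / 19.595918 ≈ 0.991023

0.9910


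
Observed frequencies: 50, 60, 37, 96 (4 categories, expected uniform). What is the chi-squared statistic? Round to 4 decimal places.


chi2 = sum((O-E)^2/E), E = total/4
total = 243, E = 243/4 = 60.75
(50 - 60.75)^2 / 60.75 = 115.5625 / 60.75 = 1849/972 ≈ 1.902263
(60 - 60.75)^2 / 60.75 = 0.5625 / 60.75 = 1/108 ≈ 0.009259
(37 - 60.75)^2 / 60.75 = 564.0625 / 60.75 = 9025/972 ≈ 9.284979
(96 - 60.75)^2 / 60.75 = 1242.5625 / 60.75 = 2209/108 ≈ 20.453704
chi2 = 7691/243 ≈ 31.650206

31.6502


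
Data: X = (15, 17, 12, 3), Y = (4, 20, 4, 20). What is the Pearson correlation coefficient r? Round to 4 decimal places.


r = sum((xi-xbar)(yi-ybar)) / sqrt(sum((xi-xbar)^2) * sum((yi-ybar)^2))
n = 4, xbar = 47/4 = 11.75, ybar = 48/4 = 12
Sxy = sum((xi-xbar)(yi-ybar)) = -56
Sxx = sum((xi-xbar)^2) = 114.75
Syy = sum((yi-ybar)^2) = 256
sqrt(Sxx*Syy) ≈ 171.394282
r = Sxy / sqrt(Sxx*Syy) = -56 / 171.394282 ≈ -0.326732

-0.3267


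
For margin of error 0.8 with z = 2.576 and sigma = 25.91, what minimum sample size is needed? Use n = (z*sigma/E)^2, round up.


z*sigma/E = 2.576 * 25.91 / 0.8 = 83.4302
(z*sigma/E)^2 ≈ 6960.598272
round up: n = 6961

6961


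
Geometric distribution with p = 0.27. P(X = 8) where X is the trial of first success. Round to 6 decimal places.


P = (1-p)^(k-1) * p
(1-p)^(k-1) = 0.73^7 ≈ 0.1104740
P = 0.1104740 * 0.27 ≈ 0.02982798

0.029828


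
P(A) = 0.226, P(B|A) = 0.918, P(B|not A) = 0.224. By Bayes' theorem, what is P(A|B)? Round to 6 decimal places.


P(A|B) = P(B|A)*P(A) / P(B), P(B) = P(B|A)*P(A) + P(B|not A)*P(not A)
P(B|A)*P(A) = 0.918 * 0.226 = 0.207468
P(B|not A)*P(not A) = 0.224 * 0.774 = 0.173376
P(B) = 0.207468 + 0.173376 = 0.380844
P(A|B) = 0.207468 / 0.380844 ≈ 0.54475848

0.544758


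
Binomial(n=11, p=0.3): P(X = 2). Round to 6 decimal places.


P = C(n,k) * p^k * (1-p)^(n-k)
C(11,2) = 55
p^k = 0.3^2 = 0.09
(1-p)^(n-k) = 0.7^9 ≈ 0.04035361
P = 55 * 0.09 * 0.04035361 ≈ 0.199750

0.199750


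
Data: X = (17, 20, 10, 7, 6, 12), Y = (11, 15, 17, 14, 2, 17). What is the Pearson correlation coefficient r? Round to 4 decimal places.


r = sum((xi-xbar)(yi-ybar)) / sqrt(sum((xi-xbar)^2) * sum((yi-ybar)^2))
n = 6, xbar = 72/6 = 12, ybar = 76/6 = 38/3 ≈ 12.666667
Sxy = sum((xi-xbar)(yi-ybar)) = 59
Sxx = sum((xi-xbar)^2) = 154
Syy = sum((yi-ybar)^2) = 484/3 ≈ 161.333333
sqrt(Sxx*Syy) ≈ 157.624025
r = Sxy / sqrt(Sxx*Syy) = 59 / 157.624025 ≈ 0.374308

0.3743


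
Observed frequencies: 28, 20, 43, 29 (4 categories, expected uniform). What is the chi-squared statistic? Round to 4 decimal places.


chi2 = sum((O-E)^2/E), E = total/4
total = 120, E = 120/4 = 30
(28 - 30)^2 / 30 = 4 / 30 = 2/15 ≈ 0.133333
(20 - 30)^2 / 30 = 100 / 30 = 10/3 ≈ 3.333333
(43 - 30)^2 / 30 = 169 / 30 = 169/30 ≈ 5.633333
(29 - 30)^2 / 30 = 1 / 30 = 1/30 ≈ 0.033333
chi2 = 137/15 ≈ 9.133333

9.1333


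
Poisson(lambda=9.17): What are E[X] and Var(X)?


E[X] = Var(X) = lambda = 9.17

9.17, 9.17


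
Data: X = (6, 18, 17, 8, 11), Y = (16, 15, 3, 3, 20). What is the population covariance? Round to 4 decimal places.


Cov = (1/n)*sum((xi-xbar)(yi-ybar))
n = 5, xbar = 60/5 = 12, ybar = 57/5 = 11.4
sum((xi-xbar)(yi-ybar)) = -23
Cov = -23 / 5 = -4.6

-4.6000


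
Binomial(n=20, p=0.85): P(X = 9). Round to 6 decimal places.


P = C(n,k) * p^k * (1-p)^(n-k)
C(20,9) = 167960
p^k = 0.85^9 ≈ 0.2316169
(1-p)^(n-k) = 0.15^11 ≈ 0.0000000008649756
P = 167960 * 0.2316169 * 0.0000000008649756 ≈ 0.000034

0.000034


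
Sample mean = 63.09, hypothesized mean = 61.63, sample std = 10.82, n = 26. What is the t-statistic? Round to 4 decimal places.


t = (xbar - mu0) / (s/sqrt(n))
xbar - mu0 = 63.09 - 61.63 = 1.46
sqrt(26) ≈ 5.09901951
s/sqrt(n) = 10.82 / 5.09901951 ≈ 2.12197658
t = 1.46 / 2.12197658 ≈ 0.688038

0.6880


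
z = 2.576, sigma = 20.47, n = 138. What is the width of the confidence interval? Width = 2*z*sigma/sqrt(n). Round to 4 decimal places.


width = 2*z*sigma/sqrt(n)
2*z*sigma = 2 * 2.576 * 20.47 = 105.46144
sqrt(138) ≈ 11.747340
width = 105.46144 / 11.747340 ≈ 8.977474

8.9775


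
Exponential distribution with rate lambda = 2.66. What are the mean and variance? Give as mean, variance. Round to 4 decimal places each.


mean = 1/lam, var = 1/lam^2
mean = 1 / 2.66 = 50/133 ≈ 0.375940
lam^2 = 2.66^2 = 7.0756
var = 1 / 7.0756 ≈ 0.141331

0.3759, 0.1413


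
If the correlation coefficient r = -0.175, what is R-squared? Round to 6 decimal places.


R^2 = r^2 = (-0.175)^2 = 0.030625

0.030625


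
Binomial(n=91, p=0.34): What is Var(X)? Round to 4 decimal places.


Var = n*p*(1-p) = 91 * 0.34 * 0.66 = 20.4204

20.4204


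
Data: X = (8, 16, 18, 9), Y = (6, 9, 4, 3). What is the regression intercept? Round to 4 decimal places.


a = ybar - b*xbar, where b = sum((xi-xbar)(yi-ybar)) / sum((xi-xbar)^2)
n = 4, xbar = 51/4 = 12.75, ybar = 22/4 = 5.5
Sxy = sum((xi-xbar)(yi-ybar)) = 10.5
Sxx = sum((xi-xbar)^2) = 74.75
b = Sxy / Sxx = 42/299 ≈ 0.140468
a = 5.5 - 0.140468 * 12.75 = 1109/299 ≈ 3.709030

3.7090


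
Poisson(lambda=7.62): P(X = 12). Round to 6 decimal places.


P = e^(-lam) * lam^k / k!
e^(-7.62) ≈ 0.0004905418
lam^k = 7.62^12 ≈ 38323013846.015505
k! = 12! = 479001600
P = 0.0004905418 * 38323013846.015505 / 479001600 ≈ 0.039246

0.039246


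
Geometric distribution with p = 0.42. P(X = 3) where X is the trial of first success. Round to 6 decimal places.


P = (1-p)^(k-1) * p
(1-p)^(k-1) = 0.58^2 = 0.3364
P = 0.3364 * 0.42 = 0.141288

0.141288


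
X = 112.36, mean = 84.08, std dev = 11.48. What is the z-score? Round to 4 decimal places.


z = (X - mu) / sigma
X - mu = 112.36 - 84.08 = 28.28
z = 28.28 / 11.48 = 101/41 ≈ 2.463415

2.4634


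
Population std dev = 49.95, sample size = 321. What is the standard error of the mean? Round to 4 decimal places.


SE = sigma / sqrt(n)
sqrt(321) ≈ 17.916473
SE = 49.95 / 17.916473 ≈ 2.787937

2.7879


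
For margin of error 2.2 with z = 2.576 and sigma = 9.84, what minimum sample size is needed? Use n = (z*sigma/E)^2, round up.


z*sigma/E = 2.576 * 9.84 / 2.2 = 79212/6875 ≈ 11.521745
(z*sigma/E)^2 ≈ 132.750618
round up: n = 133

133


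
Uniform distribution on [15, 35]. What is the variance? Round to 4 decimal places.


Var = (b-a)^2 / 12
(b-a)^2 = (35 - 15)^2 = 400
Var = 400/12 ≈ 33.333333

33.3333


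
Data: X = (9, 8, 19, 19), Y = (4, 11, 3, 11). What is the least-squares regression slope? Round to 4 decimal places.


b = sum((xi-xbar)(yi-ybar)) / sum((xi-xbar)^2)
n = 4, xbar = 55/4 = 13.75, ybar = 29/4 = 7.25
Sxy = sum((xi-xbar)(yi-ybar)) = -8.75
Sxx = sum((xi-xbar)^2) = 110.75
b = Sxy / Sxx = -35/443 ≈ -0.079007

-0.0790


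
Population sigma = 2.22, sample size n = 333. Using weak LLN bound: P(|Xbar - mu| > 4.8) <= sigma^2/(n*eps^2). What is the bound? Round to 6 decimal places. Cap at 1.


bound = min(1, sigma^2/(n*eps^2))
sigma^2 = 2.22^2 = 4.9284
n*eps^2 = 333 * 4.8^2 = 333 * 23.04 = 7672.32
sigma^2/(n*eps^2) = 4.9284 / 7672.32 ≈ 0.00064236

0.000642


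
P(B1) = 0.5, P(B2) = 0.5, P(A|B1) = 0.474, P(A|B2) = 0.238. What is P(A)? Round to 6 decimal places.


P(A) = P(A|B1)*P(B1) + P(A|B2)*P(B2)
P(A|B1)*P(B1) = 0.474 * 0.5 = 0.237
P(A|B2)*P(B2) = 0.238 * 0.5 = 0.119
P(A) = 0.237 + 0.119 = 0.356

0.356000


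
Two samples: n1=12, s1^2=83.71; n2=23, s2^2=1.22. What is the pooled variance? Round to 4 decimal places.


sp^2 = ((n1-1)*s1^2 + (n2-1)*s2^2)/(n1+n2-2)
(n1-1)*s1^2 = 11 * 83.71 = 920.81
(n2-1)*s2^2 = 22 * 1.22 = 26.84
numerator = 920.81 + 26.84 = 947.65
n1+n2-2 = 33
sp^2 = 947.65 / 33 = 1723/60 ≈ 28.716667

28.7167


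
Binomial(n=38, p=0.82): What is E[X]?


E[X] = n*p = 38 * 0.82 = 31.16

31.16


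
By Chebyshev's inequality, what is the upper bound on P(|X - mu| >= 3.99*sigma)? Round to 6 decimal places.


P <= 1/k^2
k^2 = 3.99^2 = 15.9201
1/k^2 = 1 / 15.9201 ≈ 0.06281368

0.062814


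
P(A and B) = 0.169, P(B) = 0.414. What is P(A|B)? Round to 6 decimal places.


P(A|B) = P(A and B) / P(B) = 0.169 / 0.414 = 169/414 ≈ 0.40821256

0.408213


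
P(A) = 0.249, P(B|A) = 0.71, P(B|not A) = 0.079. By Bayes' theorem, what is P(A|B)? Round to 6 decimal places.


P(A|B) = P(B|A)*P(A) / P(B), P(B) = P(B|A)*P(A) + P(B|not A)*P(not A)
P(B|A)*P(A) = 0.71 * 0.249 = 0.17679
P(B|not A)*P(not A) = 0.079 * 0.751 = 0.059329
P(B) = 0.17679 + 0.059329 = 0.236119
P(A|B) = 0.17679 / 0.236119 ≈ 0.74873263

0.748733


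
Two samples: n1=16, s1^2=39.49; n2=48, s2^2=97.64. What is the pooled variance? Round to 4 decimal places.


sp^2 = ((n1-1)*s1^2 + (n2-1)*s2^2)/(n1+n2-2)
(n1-1)*s1^2 = 15 * 39.49 = 592.35
(n2-1)*s2^2 = 47 * 97.64 = 4589.08
numerator = 592.35 + 4589.08 = 5181.43
n1+n2-2 = 62
sp^2 = 5181.43 / 62 = 518143/6200 ≈ 83.571452

83.5715


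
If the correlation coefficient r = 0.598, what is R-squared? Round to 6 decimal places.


R^2 = r^2 = (0.598)^2 = 0.357604

0.357604


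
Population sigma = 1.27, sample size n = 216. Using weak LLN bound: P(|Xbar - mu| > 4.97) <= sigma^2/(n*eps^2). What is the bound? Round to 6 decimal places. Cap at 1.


bound = min(1, sigma^2/(n*eps^2))
sigma^2 = 1.27^2 = 1.6129
n*eps^2 = 216 * 4.97^2 = 216 * 24.7009 = 5335.3944
sigma^2/(n*eps^2) = 1.6129 / 5335.3944 ≈ 0.00030230

0.000302


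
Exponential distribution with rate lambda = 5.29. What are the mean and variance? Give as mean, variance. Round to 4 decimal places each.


mean = 1/lam, var = 1/lam^2
mean = 1 / 5.29 = 100/529 ≈ 0.189036
lam^2 = 5.29^2 = 27.9841
var = 1 / 27.9841 ≈ 0.035735

0.1890, 0.0357


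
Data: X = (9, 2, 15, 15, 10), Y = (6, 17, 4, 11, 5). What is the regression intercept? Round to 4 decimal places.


a = ybar - b*xbar, where b = sum((xi-xbar)(yi-ybar)) / sum((xi-xbar)^2)
n = 5, xbar = 51/5 = 10.2, ybar = 43/5 = 8.6
Sxy = sum((xi-xbar)(yi-ybar)) = -75.6
Sxx = sum((xi-xbar)^2) = 114.8
b = Sxy / Sxx = -27/41 ≈ -0.658537
a = 8.6 - (-0.658537) * 10.2 = 628/41 ≈ 15.317073

15.3171


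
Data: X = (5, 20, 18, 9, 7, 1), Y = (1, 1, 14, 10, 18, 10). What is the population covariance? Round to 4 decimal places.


Cov = (1/n)*sum((xi-xbar)(yi-ybar))
n = 6, xbar = 60/6 = 10, ybar = 54/6 = 9
sum((xi-xbar)(yi-ybar)) = -37
Cov = -37 / 6 = -37/6 ≈ -6.166667

-6.1667


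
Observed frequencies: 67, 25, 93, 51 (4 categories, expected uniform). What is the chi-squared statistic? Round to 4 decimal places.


chi2 = sum((O-E)^2/E), E = total/4
total = 236, E = 236/4 = 59
(67 - 59)^2 / 59 = 64 / 59 = 64/59 ≈ 1.084746
(25 - 59)^2 / 59 = 1156 / 59 = 1156/59 ≈ 19.593220
(93 - 59)^2 / 59 = 1156 / 59 = 1156/59 ≈ 19.593220
(51 - 59)^2 / 59 = 64 / 59 = 64/59 ≈ 1.084746
chi2 = 2440/59 ≈ 41.355932

41.3559


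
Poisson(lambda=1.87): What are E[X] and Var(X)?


E[X] = Var(X) = lambda = 1.87

1.87, 1.87


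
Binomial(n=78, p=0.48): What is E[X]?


E[X] = n*p = 78 * 0.48 = 37.44

37.44


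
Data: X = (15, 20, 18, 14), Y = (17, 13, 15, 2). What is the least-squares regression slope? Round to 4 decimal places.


b = sum((xi-xbar)(yi-ybar)) / sum((xi-xbar)^2)
n = 4, xbar = 67/4 = 16.75, ybar = 47/4 = 11.75
Sxy = sum((xi-xbar)(yi-ybar)) = 25.75
Sxx = sum((xi-xbar)^2) = 22.75
b = Sxy / Sxx = 103/91 ≈ 1.131868

1.1319


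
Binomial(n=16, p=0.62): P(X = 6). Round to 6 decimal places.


P = C(n,k) * p^k * (1-p)^(n-k)
C(16,6) = 8008
p^k = 0.62^6 ≈ 0.05680024
(1-p)^(n-k) = 0.38^10 ≈ 0.00006278212
P = 8008 * 0.05680024 * 0.00006278212 ≈ 0.028557

0.028557


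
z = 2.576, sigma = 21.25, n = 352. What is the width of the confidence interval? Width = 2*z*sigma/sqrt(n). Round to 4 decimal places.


width = 2*z*sigma/sqrt(n)
2*z*sigma = 2 * 2.576 * 21.25 = 109.48
sqrt(352) ≈ 18.761663
width = 109.48 / 18.761663 ≈ 5.835304

5.8353


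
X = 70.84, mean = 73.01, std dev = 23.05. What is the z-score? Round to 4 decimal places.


z = (X - mu) / sigma
X - mu = 70.84 - 73.01 = -2.17
z = -2.17 / 23.05 = -217/2305 ≈ -0.094143

-0.0941


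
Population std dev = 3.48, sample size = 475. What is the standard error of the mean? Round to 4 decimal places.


SE = sigma / sqrt(n)
sqrt(475) ≈ 21.794495
SE = 3.48 / 21.794495 ≈ 0.159673

0.1597


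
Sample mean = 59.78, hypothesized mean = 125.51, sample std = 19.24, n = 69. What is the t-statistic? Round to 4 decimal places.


t = (xbar - mu0) / (s/sqrt(n))
xbar - mu0 = 59.78 - 125.51 = -65.73
sqrt(69) ≈ 8.30662386
s/sqrt(n) = 19.24 / 8.30662386 ≈ 2.31622381
t = -65.73 / 2.31622381 ≈ -28.378087

-28.3781


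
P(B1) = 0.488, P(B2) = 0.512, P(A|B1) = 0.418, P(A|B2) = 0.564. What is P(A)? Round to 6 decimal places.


P(A) = P(A|B1)*P(B1) + P(A|B2)*P(B2)
P(A|B1)*P(B1) = 0.418 * 0.488 = 0.203984
P(A|B2)*P(B2) = 0.564 * 0.512 = 0.288768
P(A) = 0.203984 + 0.288768 = 0.492752

0.492752


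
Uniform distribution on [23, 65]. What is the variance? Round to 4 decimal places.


Var = (b-a)^2 / 12
(b-a)^2 = (65 - 23)^2 = 1764
Var = 1764/12 = 147

147.0000


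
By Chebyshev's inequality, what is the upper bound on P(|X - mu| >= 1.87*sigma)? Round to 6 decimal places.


P <= 1/k^2
k^2 = 1.87^2 = 3.4969
1/k^2 = 1 / 3.4969 ≈ 0.28596757

0.285968


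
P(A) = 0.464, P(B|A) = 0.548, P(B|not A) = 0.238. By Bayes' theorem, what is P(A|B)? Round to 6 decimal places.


P(A|B) = P(B|A)*P(A) / P(B), P(B) = P(B|A)*P(A) + P(B|not A)*P(not A)
P(B|A)*P(A) = 0.548 * 0.464 = 0.254272
P(B|not A)*P(not A) = 0.238 * 0.536 = 0.127568
P(B) = 0.254272 + 0.127568 = 0.38184
P(A|B) = 0.254272 / 0.38184 ≈ 0.66591242

0.665912


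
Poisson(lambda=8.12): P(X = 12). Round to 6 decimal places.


P = e^(-lam) * lam^k / k!
e^(-8.12) ≈ 0.0002975287
lam^k = 8.12^12 ≈ 82162255118.889831
k! = 12! = 479001600
P = 0.0002975287 * 82162255118.889831 / 479001600 ≈ 0.051035

0.051035


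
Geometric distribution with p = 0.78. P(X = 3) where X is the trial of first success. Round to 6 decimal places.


P = (1-p)^(k-1) * p
(1-p)^(k-1) = 0.22^2 = 0.0484
P = 0.0484 * 0.78 = 0.037752

0.037752


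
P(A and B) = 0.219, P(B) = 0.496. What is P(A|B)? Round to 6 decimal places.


P(A|B) = P(A and B) / P(B) = 0.219 / 0.496 = 219/496 ≈ 0.44153226

0.441532


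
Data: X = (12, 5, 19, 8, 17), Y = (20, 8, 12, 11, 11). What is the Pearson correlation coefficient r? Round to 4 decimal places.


r = sum((xi-xbar)(yi-ybar)) / sqrt(sum((xi-xbar)^2) * sum((yi-ybar)^2))
n = 5, xbar = 61/5 = 12.2, ybar = 62/5 = 12.4
Sxy = sum((xi-xbar)(yi-ybar)) = 26.6
Sxx = sum((xi-xbar)^2) = 138.8
Syy = sum((yi-ybar)^2) = 81.2
sqrt(Sxx*Syy) ≈ 106.162894
r = Sxy / sqrt(Sxx*Syy) = 26.6 / 106.162894 ≈ 0.250558

0.2506


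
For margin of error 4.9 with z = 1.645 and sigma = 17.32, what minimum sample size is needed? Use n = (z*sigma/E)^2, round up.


z*sigma/E = 1.645 * 17.32 / 4.9 = 20351/3500 ≈ 5.814571
(z*sigma/E)^2 ≈ 33.809241
round up: n = 34

34


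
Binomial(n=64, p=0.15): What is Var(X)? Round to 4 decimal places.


Var = n*p*(1-p) = 64 * 0.15 * 0.85 = 8.16

8.1600


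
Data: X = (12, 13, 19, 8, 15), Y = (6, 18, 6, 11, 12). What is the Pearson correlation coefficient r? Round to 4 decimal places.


r = sum((xi-xbar)(yi-ybar)) / sqrt(sum((xi-xbar)^2) * sum((yi-ybar)^2))
n = 5, xbar = 67/5 = 13.4, ybar = 53/5 = 10.6
Sxy = sum((xi-xbar)(yi-ybar)) = -22.2
Sxx = sum((xi-xbar)^2) = 65.2
Syy = sum((yi-ybar)^2) = 99.2
sqrt(Sxx*Syy) ≈ 80.422882
r = Sxy / sqrt(Sxx*Syy) = -22.2 / 80.422882 ≈ -0.276041

-0.2760


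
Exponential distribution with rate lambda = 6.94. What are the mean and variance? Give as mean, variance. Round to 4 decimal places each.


mean = 1/lam, var = 1/lam^2
mean = 1 / 6.94 = 50/347 ≈ 0.144092
lam^2 = 6.94^2 = 48.1636
var = 1 / 48.1636 ≈ 0.020763

0.1441, 0.0208


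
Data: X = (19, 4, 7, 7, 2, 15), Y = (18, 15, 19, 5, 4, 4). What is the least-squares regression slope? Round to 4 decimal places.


b = sum((xi-xbar)(yi-ybar)) / sum((xi-xbar)^2)
n = 6, xbar = 54/6 = 9, ybar = 65/6 ≈ 10.833333
Sxy = sum((xi-xbar)(yi-ybar)) = 53
Sxx = sum((xi-xbar)^2) = 218
b = Sxy / Sxx = 53/218 ≈ 0.243119

0.2431
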